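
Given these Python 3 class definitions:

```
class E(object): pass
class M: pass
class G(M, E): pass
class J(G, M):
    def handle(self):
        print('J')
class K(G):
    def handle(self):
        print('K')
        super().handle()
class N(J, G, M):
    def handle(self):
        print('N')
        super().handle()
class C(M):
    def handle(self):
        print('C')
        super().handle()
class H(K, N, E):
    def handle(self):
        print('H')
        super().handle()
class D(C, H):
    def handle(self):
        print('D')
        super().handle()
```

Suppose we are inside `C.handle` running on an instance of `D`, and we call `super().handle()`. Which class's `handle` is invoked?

H

L[D] = D + merge(L[C], L[H], [C H])
  take C:  [C M object] + [H K N J G M E object] + [C H]
  take H:  [M object] + [H K N J G M E object] + [H]
  take K:  [M object] + [K N J G M E object]
  take N:  [M object] + [N J G M E object]
  take J:  [M object] + [J G M E object]
  take G:  [M object] + [G M E object]
  take M:  [M object] + [M E object]
  take E:  [object] + [E object]
  take object:  [object] + [object]
MRO: D C H K N J G M E object
super() in C.handle on a D instance goes to the class after C in D's MRO: H.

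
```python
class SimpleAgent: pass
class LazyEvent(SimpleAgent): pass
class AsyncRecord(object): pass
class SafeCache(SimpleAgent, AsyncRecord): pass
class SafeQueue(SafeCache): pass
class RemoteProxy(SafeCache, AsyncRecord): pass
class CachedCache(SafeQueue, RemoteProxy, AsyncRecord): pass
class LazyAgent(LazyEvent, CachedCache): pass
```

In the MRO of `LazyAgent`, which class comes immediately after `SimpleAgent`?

AsyncRecord

L[LazyAgent] = LazyAgent + merge(L[LazyEvent], L[CachedCache], [LazyEvent CachedCache])
  take LazyEvent:  [LazyEvent SimpleAgent object] + [CachedCache SafeQueue RemoteProxy SafeCache SimpleAgent AsyncRecord object] + [LazyEvent CachedCache]
  take CachedCache:  [SimpleAgent object] + [CachedCache SafeQueue RemoteProxy SafeCache SimpleAgent AsyncRecord object] + [CachedCache]
  take SafeQueue:  [SimpleAgent object] + [SafeQueue RemoteProxy SafeCache SimpleAgent AsyncRecord object]
  take RemoteProxy:  [SimpleAgent object] + [RemoteProxy SafeCache SimpleAgent AsyncRecord object]
  take SafeCache:  [SimpleAgent object] + [SafeCache SimpleAgent AsyncRecord object]
  take SimpleAgent:  [SimpleAgent object] + [SimpleAgent AsyncRecord object]
  take AsyncRecord:  [object] + [AsyncRecord object]
  take object:  [object] + [object]
MRO: LazyAgent LazyEvent CachedCache SafeQueue RemoteProxy SafeCache SimpleAgent AsyncRecord object
SimpleAgent is at position 6; next is AsyncRecord.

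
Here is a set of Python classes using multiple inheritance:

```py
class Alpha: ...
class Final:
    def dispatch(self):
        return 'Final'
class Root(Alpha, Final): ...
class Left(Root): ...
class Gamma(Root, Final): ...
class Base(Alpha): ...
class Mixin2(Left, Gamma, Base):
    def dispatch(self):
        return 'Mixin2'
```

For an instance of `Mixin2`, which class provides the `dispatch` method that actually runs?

Mixin2

L[Mixin2] = Mixin2 + merge(L[Left], L[Gamma], L[Base], [Left Gamma Base])
  take Left:  [Left Root Alpha Final object] + [Gamma Root Alpha Final object] + [Base Alpha object] + [Left Gamma Base]
  take Gamma:  [Root Alpha Final object] + [Gamma Root Alpha Final object] + [Base Alpha object] + [Gamma Base]
  take Root:  [Root Alpha Final object] + [Root Alpha Final object] + [Base Alpha object] + [Base]
  take Base:  [Alpha Final object] + [Alpha Final object] + [Base Alpha object] + [Base]
  take Alpha:  [Alpha Final object] + [Alpha Final object] + [Alpha object]
  take Final:  [Final object] + [Final object] + [object]
  take object:  [object] + [object] + [object]
MRO: Mixin2 Left Gamma Root Base Alpha Final object
dispatch is defined in: Final, Mixin2. First along the MRO is Mixin2.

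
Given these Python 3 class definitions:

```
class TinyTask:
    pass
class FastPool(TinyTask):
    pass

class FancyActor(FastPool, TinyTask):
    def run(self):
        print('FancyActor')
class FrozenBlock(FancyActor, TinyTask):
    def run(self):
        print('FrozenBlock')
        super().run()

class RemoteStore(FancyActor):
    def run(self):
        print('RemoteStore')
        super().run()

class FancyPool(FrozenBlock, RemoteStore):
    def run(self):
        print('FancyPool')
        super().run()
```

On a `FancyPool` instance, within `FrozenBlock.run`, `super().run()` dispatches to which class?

L[FancyPool] = FancyPool + merge(L[FrozenBlock], L[RemoteStore], [FrozenBlock RemoteStore])
  take FrozenBlock:  [FrozenBlock FancyActor FastPool TinyTask object] + [RemoteStore FancyActor FastPool TinyTask object] + [FrozenBlock RemoteStore]
  take RemoteStore:  [FancyActor FastPool TinyTask object] + [RemoteStore FancyActor FastPool TinyTask object] + [RemoteStore]
  take FancyActor:  [FancyActor FastPool TinyTask object] + [FancyActor FastPool TinyTask object]
  take FastPool:  [FastPool TinyTask object] + [FastPool TinyTask object]
  take TinyTask:  [TinyTask object] + [TinyTask object]
  take object:  [object] + [object]
MRO: FancyPool FrozenBlock RemoteStore FancyActor FastPool TinyTask object
super() in FrozenBlock.run on a FancyPool instance goes to the class after FrozenBlock in FancyPool's MRO: RemoteStore.

RemoteStore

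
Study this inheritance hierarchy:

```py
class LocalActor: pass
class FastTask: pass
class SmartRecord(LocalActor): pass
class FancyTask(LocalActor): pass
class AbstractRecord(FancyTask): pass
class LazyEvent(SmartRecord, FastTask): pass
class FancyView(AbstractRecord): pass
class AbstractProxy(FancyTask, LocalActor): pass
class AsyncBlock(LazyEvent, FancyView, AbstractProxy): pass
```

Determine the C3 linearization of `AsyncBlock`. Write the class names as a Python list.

[AsyncBlock, LazyEvent, SmartRecord, FancyView, AbstractRecord, AbstractProxy, FancyTask, LocalActor, FastTask, object]

L[AsyncBlock] = AsyncBlock + merge(L[LazyEvent], L[FancyView], L[AbstractProxy], [LazyEvent FancyView AbstractProxy])
  take LazyEvent:  [LazyEvent SmartRecord LocalActor FastTask object] + [FancyView AbstractRecord FancyTask LocalActor object] + [AbstractProxy FancyTask LocalActor object] + [LazyEvent FancyView AbstractProxy]
  take SmartRecord:  [SmartRecord LocalActor FastTask object] + [FancyView AbstractRecord FancyTask LocalActor object] + [AbstractProxy FancyTask LocalActor object] + [FancyView AbstractProxy]
  take FancyView:  [LocalActor FastTask object] + [FancyView AbstractRecord FancyTask LocalActor object] + [AbstractProxy FancyTask LocalActor object] + [FancyView AbstractProxy]
  take AbstractRecord:  [LocalActor FastTask object] + [AbstractRecord FancyTask LocalActor object] + [AbstractProxy FancyTask LocalActor object] + [AbstractProxy]
  take AbstractProxy:  [LocalActor FastTask object] + [FancyTask LocalActor object] + [AbstractProxy FancyTask LocalActor object] + [AbstractProxy]
  take FancyTask:  [LocalActor FastTask object] + [FancyTask LocalActor object] + [FancyTask LocalActor object]
  take LocalActor:  [LocalActor FastTask object] + [LocalActor object] + [LocalActor object]
  take FastTask:  [FastTask object] + [object] + [object]
  take object:  [object] + [object] + [object]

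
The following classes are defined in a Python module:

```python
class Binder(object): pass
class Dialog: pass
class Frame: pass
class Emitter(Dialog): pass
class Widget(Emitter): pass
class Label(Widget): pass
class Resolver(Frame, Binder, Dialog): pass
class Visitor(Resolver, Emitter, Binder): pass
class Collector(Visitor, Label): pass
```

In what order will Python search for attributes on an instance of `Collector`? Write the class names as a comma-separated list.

Collector, Visitor, Resolver, Frame, Label, Widget, Emitter, Binder, Dialog, object

L[Collector] = Collector + merge(L[Visitor], L[Label], [Visitor Label])
  take Visitor:  [Visitor Resolver Frame Emitter Binder Dialog object] + [Label Widget Emitter Dialog object] + [Visitor Label]
  take Resolver:  [Resolver Frame Emitter Binder Dialog object] + [Label Widget Emitter Dialog object] + [Label]
  take Frame:  [Frame Emitter Binder Dialog object] + [Label Widget Emitter Dialog object] + [Label]
  take Label:  [Emitter Binder Dialog object] + [Label Widget Emitter Dialog object] + [Label]
  take Widget:  [Emitter Binder Dialog object] + [Widget Emitter Dialog object]
  take Emitter:  [Emitter Binder Dialog object] + [Emitter Dialog object]
  take Binder:  [Binder Dialog object] + [Dialog object]
  take Dialog:  [Dialog object] + [Dialog object]
  take object:  [object] + [object]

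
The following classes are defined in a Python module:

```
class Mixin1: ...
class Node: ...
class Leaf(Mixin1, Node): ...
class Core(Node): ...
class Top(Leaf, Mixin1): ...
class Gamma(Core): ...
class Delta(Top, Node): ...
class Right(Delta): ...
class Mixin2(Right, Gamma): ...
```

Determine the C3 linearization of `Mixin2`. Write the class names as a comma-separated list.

L[Mixin2] = Mixin2 + merge(L[Right], L[Gamma], [Right Gamma])
  take Right:  [Right Delta Top Leaf Mixin1 Node object] + [Gamma Core Node object] + [Right Gamma]
  take Delta:  [Delta Top Leaf Mixin1 Node object] + [Gamma Core Node object] + [Gamma]
  take Top:  [Top Leaf Mixin1 Node object] + [Gamma Core Node object] + [Gamma]
  take Leaf:  [Leaf Mixin1 Node object] + [Gamma Core Node object] + [Gamma]
  take Mixin1:  [Mixin1 Node object] + [Gamma Core Node object] + [Gamma]
  take Gamma:  [Node object] + [Gamma Core Node object] + [Gamma]
  take Core:  [Node object] + [Core Node object]
  take Node:  [Node object] + [Node object]
  take object:  [object] + [object]

Mixin2, Right, Delta, Top, Leaf, Mixin1, Gamma, Core, Node, object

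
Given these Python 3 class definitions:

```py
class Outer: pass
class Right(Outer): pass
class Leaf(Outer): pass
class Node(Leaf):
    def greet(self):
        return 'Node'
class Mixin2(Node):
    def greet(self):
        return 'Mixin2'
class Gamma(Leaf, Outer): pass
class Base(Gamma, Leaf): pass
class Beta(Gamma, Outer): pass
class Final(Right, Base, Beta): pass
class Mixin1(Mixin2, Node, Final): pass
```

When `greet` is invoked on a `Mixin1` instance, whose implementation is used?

Mixin2

L[Mixin1] = Mixin1 + merge(L[Mixin2], L[Node], L[Final], [Mixin2 Node Final])
  take Mixin2:  [Mixin2 Node Leaf Outer object] + [Node Leaf Outer object] + [Final Right Base Beta Gamma Leaf Outer object] + [Mixin2 Node Final]
  take Node:  [Node Leaf Outer object] + [Node Leaf Outer object] + [Final Right Base Beta Gamma Leaf Outer object] + [Node Final]
  take Final:  [Leaf Outer object] + [Leaf Outer object] + [Final Right Base Beta Gamma Leaf Outer object] + [Final]
  take Right:  [Leaf Outer object] + [Leaf Outer object] + [Right Base Beta Gamma Leaf Outer object]
  take Base:  [Leaf Outer object] + [Leaf Outer object] + [Base Beta Gamma Leaf Outer object]
  take Beta:  [Leaf Outer object] + [Leaf Outer object] + [Beta Gamma Leaf Outer object]
  take Gamma:  [Leaf Outer object] + [Leaf Outer object] + [Gamma Leaf Outer object]
  take Leaf:  [Leaf Outer object] + [Leaf Outer object] + [Leaf Outer object]
  take Outer:  [Outer object] + [Outer object] + [Outer object]
  take object:  [object] + [object] + [object]
MRO: Mixin1 Mixin2 Node Final Right Base Beta Gamma Leaf Outer object
greet is defined in: Mixin2, Node. First along the MRO is Mixin2.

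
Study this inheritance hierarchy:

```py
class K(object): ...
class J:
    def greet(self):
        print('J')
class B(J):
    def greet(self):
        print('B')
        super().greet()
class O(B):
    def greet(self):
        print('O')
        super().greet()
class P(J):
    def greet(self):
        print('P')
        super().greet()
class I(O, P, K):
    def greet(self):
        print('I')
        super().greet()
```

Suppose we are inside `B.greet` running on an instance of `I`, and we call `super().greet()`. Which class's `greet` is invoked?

P

L[I] = I + merge(L[O], L[P], L[K], [O P K])
  take O:  [O B J object] + [P J object] + [K object] + [O P K]
  take B:  [B J object] + [P J object] + [K object] + [P K]
  take P:  [J object] + [P J object] + [K object] + [P K]
  take J:  [J object] + [J object] + [K object] + [K]
  take K:  [object] + [object] + [K object] + [K]
  take object:  [object] + [object] + [object]
MRO: I O B P J K object
super() in B.greet on a I instance goes to the class after B in I's MRO: P.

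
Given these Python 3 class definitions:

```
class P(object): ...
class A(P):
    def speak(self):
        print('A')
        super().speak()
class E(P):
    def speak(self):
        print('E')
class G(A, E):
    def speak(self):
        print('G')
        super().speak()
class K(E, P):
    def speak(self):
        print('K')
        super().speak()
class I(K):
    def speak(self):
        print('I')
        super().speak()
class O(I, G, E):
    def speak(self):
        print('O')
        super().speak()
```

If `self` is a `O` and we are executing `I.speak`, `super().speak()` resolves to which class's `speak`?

L[O] = O + merge(L[I], L[G], L[E], [I G E])
  take I:  [I K E P object] + [G A E P object] + [E P object] + [I G E]
  take K:  [K E P object] + [G A E P object] + [E P object] + [G E]
  take G:  [E P object] + [G A E P object] + [E P object] + [G E]
  take A:  [E P object] + [A E P object] + [E P object] + [E]
  take E:  [E P object] + [E P object] + [E P object] + [E]
  take P:  [P object] + [P object] + [P object]
  take object:  [object] + [object] + [object]
MRO: O I K G A E P object
super() in I.speak on a O instance goes to the class after I in O's MRO: K.

K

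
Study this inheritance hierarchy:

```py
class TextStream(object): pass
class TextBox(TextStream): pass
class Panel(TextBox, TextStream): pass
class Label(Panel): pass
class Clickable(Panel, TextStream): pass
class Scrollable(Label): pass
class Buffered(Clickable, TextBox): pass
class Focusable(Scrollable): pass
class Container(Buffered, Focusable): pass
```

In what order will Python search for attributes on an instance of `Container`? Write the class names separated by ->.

L[Container] = Container + merge(L[Buffered], L[Focusable], [Buffered Focusable])
  take Buffered:  [Buffered Clickable Panel TextBox TextStream object] + [Focusable Scrollable Label Panel TextBox TextStream object] + [Buffered Focusable]
  take Clickable:  [Clickable Panel TextBox TextStream object] + [Focusable Scrollable Label Panel TextBox TextStream object] + [Focusable]
  take Focusable:  [Panel TextBox TextStream object] + [Focusable Scrollable Label Panel TextBox TextStream object] + [Focusable]
  take Scrollable:  [Panel TextBox TextStream object] + [Scrollable Label Panel TextBox TextStream object]
  take Label:  [Panel TextBox TextStream object] + [Label Panel TextBox TextStream object]
  take Panel:  [Panel TextBox TextStream object] + [Panel TextBox TextStream object]
  take TextBox:  [TextBox TextStream object] + [TextBox TextStream object]
  take TextStream:  [TextStream object] + [TextStream object]
  take object:  [object] + [object]

Container -> Buffered -> Clickable -> Focusable -> Scrollable -> Label -> Panel -> TextBox -> TextStream -> object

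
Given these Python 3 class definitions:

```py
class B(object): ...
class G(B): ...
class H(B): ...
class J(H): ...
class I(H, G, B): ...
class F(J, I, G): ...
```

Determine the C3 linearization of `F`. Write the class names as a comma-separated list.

F, J, I, H, G, B, object

L[F] = F + merge(L[J], L[I], L[G], [J I G])
  take J:  [J H B object] + [I H G B object] + [G B object] + [J I G]
  take I:  [H B object] + [I H G B object] + [G B object] + [I G]
  take H:  [H B object] + [H G B object] + [G B object] + [G]
  take G:  [B object] + [G B object] + [G B object] + [G]
  take B:  [B object] + [B object] + [B object]
  take object:  [object] + [object] + [object]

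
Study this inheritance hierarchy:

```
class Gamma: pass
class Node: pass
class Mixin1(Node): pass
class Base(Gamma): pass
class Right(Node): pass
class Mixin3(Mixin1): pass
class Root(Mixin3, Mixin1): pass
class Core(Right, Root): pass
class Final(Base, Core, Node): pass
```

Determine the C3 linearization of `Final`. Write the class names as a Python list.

L[Final] = Final + merge(L[Base], L[Core], L[Node], [Base Core Node])
  take Base:  [Base Gamma object] + [Core Right Root Mixin3 Mixin1 Node object] + [Node object] + [Base Core Node]
  take Gamma:  [Gamma object] + [Core Right Root Mixin3 Mixin1 Node object] + [Node object] + [Core Node]
  take Core:  [object] + [Core Right Root Mixin3 Mixin1 Node object] + [Node object] + [Core Node]
  take Right:  [object] + [Right Root Mixin3 Mixin1 Node object] + [Node object] + [Node]
  take Root:  [object] + [Root Mixin3 Mixin1 Node object] + [Node object] + [Node]
  take Mixin3:  [object] + [Mixin3 Mixin1 Node object] + [Node object] + [Node]
  take Mixin1:  [object] + [Mixin1 Node object] + [Node object] + [Node]
  take Node:  [object] + [Node object] + [Node object] + [Node]
  take object:  [object] + [object] + [object]

[Final, Base, Gamma, Core, Right, Root, Mixin3, Mixin1, Node, object]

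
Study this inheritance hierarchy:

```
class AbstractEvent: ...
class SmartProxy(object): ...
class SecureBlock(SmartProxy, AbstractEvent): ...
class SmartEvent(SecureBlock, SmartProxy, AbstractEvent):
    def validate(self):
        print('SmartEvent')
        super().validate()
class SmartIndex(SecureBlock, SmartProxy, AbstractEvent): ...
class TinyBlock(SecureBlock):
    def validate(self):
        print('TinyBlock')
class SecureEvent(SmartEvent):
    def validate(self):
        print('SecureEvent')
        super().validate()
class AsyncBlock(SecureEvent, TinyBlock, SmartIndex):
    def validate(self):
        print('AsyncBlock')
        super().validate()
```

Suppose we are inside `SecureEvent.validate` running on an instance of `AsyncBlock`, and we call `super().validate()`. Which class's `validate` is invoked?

SmartEvent

L[AsyncBlock] = AsyncBlock + merge(L[SecureEvent], L[TinyBlock], L[SmartIndex], [SecureEvent TinyBlock SmartIndex])
  take SecureEvent:  [SecureEvent SmartEvent SecureBlock SmartProxy AbstractEvent object] + [TinyBlock SecureBlock SmartProxy AbstractEvent object] + [SmartIndex SecureBlock SmartProxy AbstractEvent object] + [SecureEvent TinyBlock SmartIndex]
  take SmartEvent:  [SmartEvent SecureBlock SmartProxy AbstractEvent object] + [TinyBlock SecureBlock SmartProxy AbstractEvent object] + [SmartIndex SecureBlock SmartProxy AbstractEvent object] + [TinyBlock SmartIndex]
  take TinyBlock:  [SecureBlock SmartProxy AbstractEvent object] + [TinyBlock SecureBlock SmartProxy AbstractEvent object] + [SmartIndex SecureBlock SmartProxy AbstractEvent object] + [TinyBlock SmartIndex]
  take SmartIndex:  [SecureBlock SmartProxy AbstractEvent object] + [SecureBlock SmartProxy AbstractEvent object] + [SmartIndex SecureBlock SmartProxy AbstractEvent object] + [SmartIndex]
  take SecureBlock:  [SecureBlock SmartProxy AbstractEvent object] + [SecureBlock SmartProxy AbstractEvent object] + [SecureBlock SmartProxy AbstractEvent object]
  take SmartProxy:  [SmartProxy AbstractEvent object] + [SmartProxy AbstractEvent object] + [SmartProxy AbstractEvent object]
  take AbstractEvent:  [AbstractEvent object] + [AbstractEvent object] + [AbstractEvent object]
  take object:  [object] + [object] + [object]
MRO: AsyncBlock SecureEvent SmartEvent TinyBlock SmartIndex SecureBlock SmartProxy AbstractEvent object
super() in SecureEvent.validate on a AsyncBlock instance goes to the class after SecureEvent in AsyncBlock's MRO: SmartEvent.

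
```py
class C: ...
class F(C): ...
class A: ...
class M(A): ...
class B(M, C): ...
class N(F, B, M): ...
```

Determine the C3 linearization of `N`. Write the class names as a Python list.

L[N] = N + merge(L[F], L[B], L[M], [F B M])
  take F:  [F C object] + [B M A C object] + [M A object] + [F B M]
  take B:  [C object] + [B M A C object] + [M A object] + [B M]
  take M:  [C object] + [M A C object] + [M A object] + [M]
  take A:  [C object] + [A C object] + [A object]
  take C:  [C object] + [C object] + [object]
  take object:  [object] + [object] + [object]

[N, F, B, M, A, C, object]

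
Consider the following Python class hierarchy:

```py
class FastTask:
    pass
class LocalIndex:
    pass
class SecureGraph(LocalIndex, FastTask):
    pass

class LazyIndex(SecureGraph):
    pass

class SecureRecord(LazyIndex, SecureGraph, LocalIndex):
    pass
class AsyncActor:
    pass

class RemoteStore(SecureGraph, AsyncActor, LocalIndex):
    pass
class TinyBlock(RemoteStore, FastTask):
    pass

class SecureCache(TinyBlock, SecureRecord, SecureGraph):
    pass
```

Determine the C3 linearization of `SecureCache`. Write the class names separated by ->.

SecureCache -> TinyBlock -> RemoteStore -> SecureRecord -> LazyIndex -> SecureGraph -> AsyncActor -> LocalIndex -> FastTask -> object

L[SecureCache] = SecureCache + merge(L[TinyBlock], L[SecureRecord], L[SecureGraph], [TinyBlock SecureRecord SecureGraph])
  take TinyBlock:  [TinyBlock RemoteStore SecureGraph AsyncActor LocalIndex FastTask object] + [SecureRecord LazyIndex SecureGraph LocalIndex FastTask object] + [SecureGraph LocalIndex FastTask object] + [TinyBlock SecureRecord SecureGraph]
  take RemoteStore:  [RemoteStore SecureGraph AsyncActor LocalIndex FastTask object] + [SecureRecord LazyIndex SecureGraph LocalIndex FastTask object] + [SecureGraph LocalIndex FastTask object] + [SecureRecord SecureGraph]
  take SecureRecord:  [SecureGraph AsyncActor LocalIndex FastTask object] + [SecureRecord LazyIndex SecureGraph LocalIndex FastTask object] + [SecureGraph LocalIndex FastTask object] + [SecureRecord SecureGraph]
  take LazyIndex:  [SecureGraph AsyncActor LocalIndex FastTask object] + [LazyIndex SecureGraph LocalIndex FastTask object] + [SecureGraph LocalIndex FastTask object] + [SecureGraph]
  take SecureGraph:  [SecureGraph AsyncActor LocalIndex FastTask object] + [SecureGraph LocalIndex FastTask object] + [SecureGraph LocalIndex FastTask object] + [SecureGraph]
  take AsyncActor:  [AsyncActor LocalIndex FastTask object] + [LocalIndex FastTask object] + [LocalIndex FastTask object]
  take LocalIndex:  [LocalIndex FastTask object] + [LocalIndex FastTask object] + [LocalIndex FastTask object]
  take FastTask:  [FastTask object] + [FastTask object] + [FastTask object]
  take object:  [object] + [object] + [object]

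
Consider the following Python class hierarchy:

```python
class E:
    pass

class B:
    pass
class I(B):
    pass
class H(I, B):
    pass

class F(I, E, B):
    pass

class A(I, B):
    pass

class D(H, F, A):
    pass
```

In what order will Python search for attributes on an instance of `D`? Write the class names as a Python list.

L[D] = D + merge(L[H], L[F], L[A], [H F A])
  take H:  [H I B object] + [F I E B object] + [A I B object] + [H F A]
  take F:  [I B object] + [F I E B object] + [A I B object] + [F A]
  take A:  [I B object] + [I E B object] + [A I B object] + [A]
  take I:  [I B object] + [I E B object] + [I B object]
  take E:  [B object] + [E B object] + [B object]
  take B:  [B object] + [B object] + [B object]
  take object:  [object] + [object] + [object]

[D, H, F, A, I, E, B, object]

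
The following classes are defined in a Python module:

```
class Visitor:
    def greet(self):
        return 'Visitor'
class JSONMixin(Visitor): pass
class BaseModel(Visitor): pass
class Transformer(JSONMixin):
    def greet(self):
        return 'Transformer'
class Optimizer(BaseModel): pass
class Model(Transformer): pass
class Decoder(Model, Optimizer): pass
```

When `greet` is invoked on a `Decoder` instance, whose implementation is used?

L[Decoder] = Decoder + merge(L[Model], L[Optimizer], [Model Optimizer])
  take Model:  [Model Transformer JSONMixin Visitor object] + [Optimizer BaseModel Visitor object] + [Model Optimizer]
  take Transformer:  [Transformer JSONMixin Visitor object] + [Optimizer BaseModel Visitor object] + [Optimizer]
  take JSONMixin:  [JSONMixin Visitor object] + [Optimizer BaseModel Visitor object] + [Optimizer]
  take Optimizer:  [Visitor object] + [Optimizer BaseModel Visitor object] + [Optimizer]
  take BaseModel:  [Visitor object] + [BaseModel Visitor object]
  take Visitor:  [Visitor object] + [Visitor object]
  take object:  [object] + [object]
MRO: Decoder Model Transformer JSONMixin Optimizer BaseModel Visitor object
greet is defined in: Transformer, Visitor. First along the MRO is Transformer.

Transformer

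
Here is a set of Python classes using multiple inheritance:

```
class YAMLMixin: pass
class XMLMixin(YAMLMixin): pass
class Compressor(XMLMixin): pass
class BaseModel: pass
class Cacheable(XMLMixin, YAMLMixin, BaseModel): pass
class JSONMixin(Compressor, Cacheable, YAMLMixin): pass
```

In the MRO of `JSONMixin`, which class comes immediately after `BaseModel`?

object

L[JSONMixin] = JSONMixin + merge(L[Compressor], L[Cacheable], L[YAMLMixin], [Compressor Cacheable YAMLMixin])
  take Compressor:  [Compressor XMLMixin YAMLMixin object] + [Cacheable XMLMixin YAMLMixin BaseModel object] + [YAMLMixin object] + [Compressor Cacheable YAMLMixin]
  take Cacheable:  [XMLMixin YAMLMixin object] + [Cacheable XMLMixin YAMLMixin BaseModel object] + [YAMLMixin object] + [Cacheable YAMLMixin]
  take XMLMixin:  [XMLMixin YAMLMixin object] + [XMLMixin YAMLMixin BaseModel object] + [YAMLMixin object] + [YAMLMixin]
  take YAMLMixin:  [YAMLMixin object] + [YAMLMixin BaseModel object] + [YAMLMixin object] + [YAMLMixin]
  take BaseModel:  [object] + [BaseModel object] + [object]
  take object:  [object] + [object] + [object]
MRO: JSONMixin Compressor Cacheable XMLMixin YAMLMixin BaseModel object
BaseModel is at position 5; next is object.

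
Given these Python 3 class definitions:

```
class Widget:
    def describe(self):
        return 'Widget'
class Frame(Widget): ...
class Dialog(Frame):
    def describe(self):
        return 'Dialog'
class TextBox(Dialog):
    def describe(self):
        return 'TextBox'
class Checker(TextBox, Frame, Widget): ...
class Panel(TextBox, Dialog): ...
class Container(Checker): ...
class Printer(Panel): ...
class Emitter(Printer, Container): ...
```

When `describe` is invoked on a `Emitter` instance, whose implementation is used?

TextBox

L[Emitter] = Emitter + merge(L[Printer], L[Container], [Printer Container])
  take Printer:  [Printer Panel TextBox Dialog Frame Widget object] + [Container Checker TextBox Dialog Frame Widget object] + [Printer Container]
  take Panel:  [Panel TextBox Dialog Frame Widget object] + [Container Checker TextBox Dialog Frame Widget object] + [Container]
  take Container:  [TextBox Dialog Frame Widget object] + [Container Checker TextBox Dialog Frame Widget object] + [Container]
  take Checker:  [TextBox Dialog Frame Widget object] + [Checker TextBox Dialog Frame Widget object]
  take TextBox:  [TextBox Dialog Frame Widget object] + [TextBox Dialog Frame Widget object]
  take Dialog:  [Dialog Frame Widget object] + [Dialog Frame Widget object]
  take Frame:  [Frame Widget object] + [Frame Widget object]
  take Widget:  [Widget object] + [Widget object]
  take object:  [object] + [object]
MRO: Emitter Printer Panel Container Checker TextBox Dialog Frame Widget object
describe is defined in: Dialog, TextBox, Widget. First along the MRO is TextBox.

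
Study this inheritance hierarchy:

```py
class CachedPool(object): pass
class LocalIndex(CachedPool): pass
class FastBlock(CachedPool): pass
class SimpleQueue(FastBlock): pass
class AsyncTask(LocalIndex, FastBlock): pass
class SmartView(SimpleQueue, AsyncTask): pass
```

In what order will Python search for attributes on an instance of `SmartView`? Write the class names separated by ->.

SmartView -> SimpleQueue -> AsyncTask -> LocalIndex -> FastBlock -> CachedPool -> object

L[SmartView] = SmartView + merge(L[SimpleQueue], L[AsyncTask], [SimpleQueue AsyncTask])
  take SimpleQueue:  [SimpleQueue FastBlock CachedPool object] + [AsyncTask LocalIndex FastBlock CachedPool object] + [SimpleQueue AsyncTask]
  take AsyncTask:  [FastBlock CachedPool object] + [AsyncTask LocalIndex FastBlock CachedPool object] + [AsyncTask]
  take LocalIndex:  [FastBlock CachedPool object] + [LocalIndex FastBlock CachedPool object]
  take FastBlock:  [FastBlock CachedPool object] + [FastBlock CachedPool object]
  take CachedPool:  [CachedPool object] + [CachedPool object]
  take object:  [object] + [object]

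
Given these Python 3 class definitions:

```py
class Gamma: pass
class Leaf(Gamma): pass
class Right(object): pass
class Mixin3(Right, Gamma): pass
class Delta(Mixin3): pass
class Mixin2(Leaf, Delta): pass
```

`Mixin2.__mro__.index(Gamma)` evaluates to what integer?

5

L[Mixin2] = Mixin2 + merge(L[Leaf], L[Delta], [Leaf Delta])
  take Leaf:  [Leaf Gamma object] + [Delta Mixin3 Right Gamma object] + [Leaf Delta]
  take Delta:  [Gamma object] + [Delta Mixin3 Right Gamma object] + [Delta]
  take Mixin3:  [Gamma object] + [Mixin3 Right Gamma object]
  take Right:  [Gamma object] + [Right Gamma object]
  take Gamma:  [Gamma object] + [Gamma object]
  take object:  [object] + [object]
MRO: Mixin2 Leaf Delta Mixin3 Right Gamma object
Gamma sits at index 5.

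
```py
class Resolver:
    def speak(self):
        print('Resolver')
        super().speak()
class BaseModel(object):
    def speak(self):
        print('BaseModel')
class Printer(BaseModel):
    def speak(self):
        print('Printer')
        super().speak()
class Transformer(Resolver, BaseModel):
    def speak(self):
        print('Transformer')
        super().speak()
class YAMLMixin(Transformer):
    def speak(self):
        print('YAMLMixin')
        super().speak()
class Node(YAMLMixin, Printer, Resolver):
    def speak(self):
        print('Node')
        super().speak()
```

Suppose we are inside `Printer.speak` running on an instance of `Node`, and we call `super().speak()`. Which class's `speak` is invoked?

Resolver

L[Node] = Node + merge(L[YAMLMixin], L[Printer], L[Resolver], [YAMLMixin Printer Resolver])
  take YAMLMixin:  [YAMLMixin Transformer Resolver BaseModel object] + [Printer BaseModel object] + [Resolver object] + [YAMLMixin Printer Resolver]
  take Transformer:  [Transformer Resolver BaseModel object] + [Printer BaseModel object] + [Resolver object] + [Printer Resolver]
  take Printer:  [Resolver BaseModel object] + [Printer BaseModel object] + [Resolver object] + [Printer Resolver]
  take Resolver:  [Resolver BaseModel object] + [BaseModel object] + [Resolver object] + [Resolver]
  take BaseModel:  [BaseModel object] + [BaseModel object] + [object]
  take object:  [object] + [object] + [object]
MRO: Node YAMLMixin Transformer Printer Resolver BaseModel object
super() in Printer.speak on a Node instance goes to the class after Printer in Node's MRO: Resolver.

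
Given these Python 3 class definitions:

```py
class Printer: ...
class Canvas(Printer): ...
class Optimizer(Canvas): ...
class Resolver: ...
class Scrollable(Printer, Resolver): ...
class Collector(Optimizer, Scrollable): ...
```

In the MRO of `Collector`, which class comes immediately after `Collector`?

Optimizer

L[Collector] = Collector + merge(L[Optimizer], L[Scrollable], [Optimizer Scrollable])
  take Optimizer:  [Optimizer Canvas Printer object] + [Scrollable Printer Resolver object] + [Optimizer Scrollable]
  take Canvas:  [Canvas Printer object] + [Scrollable Printer Resolver object] + [Scrollable]
  take Scrollable:  [Printer object] + [Scrollable Printer Resolver object] + [Scrollable]
  take Printer:  [Printer object] + [Printer Resolver object]
  take Resolver:  [object] + [Resolver object]
  take object:  [object] + [object]
MRO: Collector Optimizer Canvas Scrollable Printer Resolver object
Collector is at position 0; next is Optimizer.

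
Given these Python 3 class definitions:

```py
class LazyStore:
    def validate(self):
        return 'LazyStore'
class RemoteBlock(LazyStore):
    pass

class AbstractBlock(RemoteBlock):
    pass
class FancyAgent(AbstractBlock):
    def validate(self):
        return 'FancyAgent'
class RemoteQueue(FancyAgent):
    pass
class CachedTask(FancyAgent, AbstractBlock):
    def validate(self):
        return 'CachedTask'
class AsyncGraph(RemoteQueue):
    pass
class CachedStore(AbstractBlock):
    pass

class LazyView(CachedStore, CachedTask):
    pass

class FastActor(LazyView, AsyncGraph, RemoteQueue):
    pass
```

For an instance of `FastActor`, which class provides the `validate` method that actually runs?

L[FastActor] = FastActor + merge(L[LazyView], L[AsyncGraph], L[RemoteQueue], [LazyView AsyncGraph RemoteQueue])
  take LazyView:  [LazyView CachedStore CachedTask FancyAgent AbstractBlock RemoteBlock LazyStore object] + [AsyncGraph RemoteQueue FancyAgent AbstractBlock RemoteBlock LazyStore object] + [RemoteQueue FancyAgent AbstractBlock RemoteBlock LazyStore object] + [LazyView AsyncGraph RemoteQueue]
  take CachedStore:  [CachedStore CachedTask FancyAgent AbstractBlock RemoteBlock LazyStore object] + [AsyncGraph RemoteQueue FancyAgent AbstractBlock RemoteBlock LazyStore object] + [RemoteQueue FancyAgent AbstractBlock RemoteBlock LazyStore object] + [AsyncGraph RemoteQueue]
  take CachedTask:  [CachedTask FancyAgent AbstractBlock RemoteBlock LazyStore object] + [AsyncGraph RemoteQueue FancyAgent AbstractBlock RemoteBlock LazyStore object] + [RemoteQueue FancyAgent AbstractBlock RemoteBlock LazyStore object] + [AsyncGraph RemoteQueue]
  take AsyncGraph:  [FancyAgent AbstractBlock RemoteBlock LazyStore object] + [AsyncGraph RemoteQueue FancyAgent AbstractBlock RemoteBlock LazyStore object] + [RemoteQueue FancyAgent AbstractBlock RemoteBlock LazyStore object] + [AsyncGraph RemoteQueue]
  take RemoteQueue:  [FancyAgent AbstractBlock RemoteBlock LazyStore object] + [RemoteQueue FancyAgent AbstractBlock RemoteBlock LazyStore object] + [RemoteQueue FancyAgent AbstractBlock RemoteBlock LazyStore object] + [RemoteQueue]
  take FancyAgent:  [FancyAgent AbstractBlock RemoteBlock LazyStore object] + [FancyAgent AbstractBlock RemoteBlock LazyStore object] + [FancyAgent AbstractBlock RemoteBlock LazyStore object]
  take AbstractBlock:  [AbstractBlock RemoteBlock LazyStore object] + [AbstractBlock RemoteBlock LazyStore object] + [AbstractBlock RemoteBlock LazyStore object]
  take RemoteBlock:  [RemoteBlock LazyStore object] + [RemoteBlock LazyStore object] + [RemoteBlock LazyStore object]
  take LazyStore:  [LazyStore object] + [LazyStore object] + [LazyStore object]
  take object:  [object] + [object] + [object]
MRO: FastActor LazyView CachedStore CachedTask AsyncGraph RemoteQueue FancyAgent AbstractBlock RemoteBlock LazyStore object
validate is defined in: CachedTask, FancyAgent, LazyStore. First along the MRO is CachedTask.

CachedTask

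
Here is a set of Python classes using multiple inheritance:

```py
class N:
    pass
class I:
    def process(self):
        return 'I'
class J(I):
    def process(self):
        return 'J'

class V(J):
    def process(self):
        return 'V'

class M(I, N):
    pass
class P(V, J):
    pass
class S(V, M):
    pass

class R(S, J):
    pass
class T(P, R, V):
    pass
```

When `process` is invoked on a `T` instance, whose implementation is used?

L[T] = T + merge(L[P], L[R], L[V], [P R V])
  take P:  [P V J I object] + [R S V J M I N object] + [V J I object] + [P R V]
  take R:  [V J I object] + [R S V J M I N object] + [V J I object] + [R V]
  take S:  [V J I object] + [S V J M I N object] + [V J I object] + [V]
  take V:  [V J I object] + [V J M I N object] + [V J I object] + [V]
  take J:  [J I object] + [J M I N object] + [J I object]
  take M:  [I object] + [M I N object] + [I object]
  take I:  [I object] + [I N object] + [I object]
  take N:  [object] + [N object] + [object]
  take object:  [object] + [object] + [object]
MRO: T P R S V J M I N object
process is defined in: I, J, V. First along the MRO is V.

V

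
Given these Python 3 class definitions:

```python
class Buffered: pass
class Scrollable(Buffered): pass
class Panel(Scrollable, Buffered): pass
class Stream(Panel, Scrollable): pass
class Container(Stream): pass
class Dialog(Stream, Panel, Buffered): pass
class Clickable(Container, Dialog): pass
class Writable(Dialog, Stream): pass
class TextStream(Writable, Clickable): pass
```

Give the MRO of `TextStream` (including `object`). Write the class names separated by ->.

L[TextStream] = TextStream + merge(L[Writable], L[Clickable], [Writable Clickable])
  take Writable:  [Writable Dialog Stream Panel Scrollable Buffered object] + [Clickable Container Dialog Stream Panel Scrollable Buffered object] + [Writable Clickable]
  take Clickable:  [Dialog Stream Panel Scrollable Buffered object] + [Clickable Container Dialog Stream Panel Scrollable Buffered object] + [Clickable]
  take Container:  [Dialog Stream Panel Scrollable Buffered object] + [Container Dialog Stream Panel Scrollable Buffered object]
  take Dialog:  [Dialog Stream Panel Scrollable Buffered object] + [Dialog Stream Panel Scrollable Buffered object]
  take Stream:  [Stream Panel Scrollable Buffered object] + [Stream Panel Scrollable Buffered object]
  take Panel:  [Panel Scrollable Buffered object] + [Panel Scrollable Buffered object]
  take Scrollable:  [Scrollable Buffered object] + [Scrollable Buffered object]
  take Buffered:  [Buffered object] + [Buffered object]
  take object:  [object] + [object]

TextStream -> Writable -> Clickable -> Container -> Dialog -> Stream -> Panel -> Scrollable -> Buffered -> object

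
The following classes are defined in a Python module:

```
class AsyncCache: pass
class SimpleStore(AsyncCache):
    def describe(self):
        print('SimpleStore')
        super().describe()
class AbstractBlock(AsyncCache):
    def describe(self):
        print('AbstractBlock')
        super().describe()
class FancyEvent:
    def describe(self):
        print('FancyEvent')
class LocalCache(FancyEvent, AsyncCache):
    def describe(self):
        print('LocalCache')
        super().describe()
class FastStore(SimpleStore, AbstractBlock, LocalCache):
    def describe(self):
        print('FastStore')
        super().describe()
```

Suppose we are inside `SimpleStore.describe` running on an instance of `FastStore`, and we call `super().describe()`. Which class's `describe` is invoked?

L[FastStore] = FastStore + merge(L[SimpleStore], L[AbstractBlock], L[LocalCache], [SimpleStore AbstractBlock LocalCache])
  take SimpleStore:  [SimpleStore AsyncCache object] + [AbstractBlock AsyncCache object] + [LocalCache FancyEvent AsyncCache object] + [SimpleStore AbstractBlock LocalCache]
  take AbstractBlock:  [AsyncCache object] + [AbstractBlock AsyncCache object] + [LocalCache FancyEvent AsyncCache object] + [AbstractBlock LocalCache]
  take LocalCache:  [AsyncCache object] + [AsyncCache object] + [LocalCache FancyEvent AsyncCache object] + [LocalCache]
  take FancyEvent:  [AsyncCache object] + [AsyncCache object] + [FancyEvent AsyncCache object]
  take AsyncCache:  [AsyncCache object] + [AsyncCache object] + [AsyncCache object]
  take object:  [object] + [object] + [object]
MRO: FastStore SimpleStore AbstractBlock LocalCache FancyEvent AsyncCache object
super() in SimpleStore.describe on a FastStore instance goes to the class after SimpleStore in FastStore's MRO: AbstractBlock.

AbstractBlock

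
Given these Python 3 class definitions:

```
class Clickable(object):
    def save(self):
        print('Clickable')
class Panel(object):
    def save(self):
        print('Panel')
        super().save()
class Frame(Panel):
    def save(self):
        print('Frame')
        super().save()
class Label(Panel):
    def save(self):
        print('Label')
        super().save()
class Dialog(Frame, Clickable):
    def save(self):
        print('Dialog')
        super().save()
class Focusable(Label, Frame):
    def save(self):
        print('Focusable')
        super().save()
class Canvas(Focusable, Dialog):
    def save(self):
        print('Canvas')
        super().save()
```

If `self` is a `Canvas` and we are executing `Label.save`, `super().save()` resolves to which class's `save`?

Dialog

L[Canvas] = Canvas + merge(L[Focusable], L[Dialog], [Focusable Dialog])
  take Focusable:  [Focusable Label Frame Panel object] + [Dialog Frame Panel Clickable object] + [Focusable Dialog]
  take Label:  [Label Frame Panel object] + [Dialog Frame Panel Clickable object] + [Dialog]
  take Dialog:  [Frame Panel object] + [Dialog Frame Panel Clickable object] + [Dialog]
  take Frame:  [Frame Panel object] + [Frame Panel Clickable object]
  take Panel:  [Panel object] + [Panel Clickable object]
  take Clickable:  [object] + [Clickable object]
  take object:  [object] + [object]
MRO: Canvas Focusable Label Dialog Frame Panel Clickable object
super() in Label.save on a Canvas instance goes to the class after Label in Canvas's MRO: Dialog.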